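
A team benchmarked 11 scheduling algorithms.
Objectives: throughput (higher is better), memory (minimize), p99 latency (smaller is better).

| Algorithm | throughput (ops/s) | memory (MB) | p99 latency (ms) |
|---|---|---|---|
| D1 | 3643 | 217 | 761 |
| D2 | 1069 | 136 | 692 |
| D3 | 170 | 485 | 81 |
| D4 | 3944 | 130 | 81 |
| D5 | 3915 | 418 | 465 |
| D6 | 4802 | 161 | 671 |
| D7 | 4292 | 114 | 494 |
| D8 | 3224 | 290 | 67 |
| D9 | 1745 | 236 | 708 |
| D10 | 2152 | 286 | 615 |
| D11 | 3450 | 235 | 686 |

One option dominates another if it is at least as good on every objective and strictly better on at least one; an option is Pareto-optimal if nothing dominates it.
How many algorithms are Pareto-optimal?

D1: dominated by D4 (throughput 3944≥3643, memory 130≤217, p99 latency 81≤761).
D2: dominated by D4 (throughput 3944≥1069, memory 130≤136, p99 latency 81≤692).
D3: dominated by D4 (throughput 3944≥170, memory 130≤485, p99 latency 81≤81).
D4: not dominated.
D5: dominated by D4 (throughput 3944≥3915, memory 130≤418, p99 latency 81≤465).
D6: not dominated (best throughput).
D7: not dominated (best memory).
D8: not dominated (best p99 latency).
D9: dominated by D4 (throughput 3944≥1745, memory 130≤236, p99 latency 81≤708).
D10: dominated by D4 (throughput 3944≥2152, memory 130≤286, p99 latency 81≤615).
D11: dominated by D4 (throughput 3944≥3450, memory 130≤235, p99 latency 81≤686).
Pareto-optimal: D4, D6, D7, D8 → 4.

4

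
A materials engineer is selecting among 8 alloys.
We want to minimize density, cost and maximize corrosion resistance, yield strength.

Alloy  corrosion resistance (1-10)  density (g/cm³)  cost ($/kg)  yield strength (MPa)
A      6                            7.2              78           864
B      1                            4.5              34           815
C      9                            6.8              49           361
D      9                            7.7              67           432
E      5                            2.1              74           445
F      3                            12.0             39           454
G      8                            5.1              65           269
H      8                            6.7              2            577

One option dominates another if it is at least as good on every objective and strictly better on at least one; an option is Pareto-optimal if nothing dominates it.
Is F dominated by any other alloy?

H vs F: corrosion resistance 8≥3, density 6.7≤12.0, cost 2≤39, yield strength 577≥454 — H is at least as good on every objective and strictly better on at least one, so H dominates F.

Yes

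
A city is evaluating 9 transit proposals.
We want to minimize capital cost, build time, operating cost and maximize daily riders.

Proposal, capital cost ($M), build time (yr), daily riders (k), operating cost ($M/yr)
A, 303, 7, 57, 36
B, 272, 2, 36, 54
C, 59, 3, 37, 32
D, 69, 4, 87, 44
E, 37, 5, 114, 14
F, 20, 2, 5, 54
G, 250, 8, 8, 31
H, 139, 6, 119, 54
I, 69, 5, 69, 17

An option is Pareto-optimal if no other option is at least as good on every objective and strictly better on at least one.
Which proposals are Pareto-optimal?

A: dominated by E (capital cost 37≤303, build time 5≤7, daily riders 114≥57, operating cost 14≤36).
B: not dominated.
C: not dominated.
D: not dominated.
E: not dominated (best operating cost).
F: not dominated (best capital cost).
G: dominated by E (capital cost 37≤250, build time 5≤8, daily riders 114≥8, operating cost 14≤31).
H: not dominated (best daily riders).
I: dominated by E (capital cost 37≤69, build time 5≤5, daily riders 114≥69, operating cost 14≤17).

B, C, D, E, F, H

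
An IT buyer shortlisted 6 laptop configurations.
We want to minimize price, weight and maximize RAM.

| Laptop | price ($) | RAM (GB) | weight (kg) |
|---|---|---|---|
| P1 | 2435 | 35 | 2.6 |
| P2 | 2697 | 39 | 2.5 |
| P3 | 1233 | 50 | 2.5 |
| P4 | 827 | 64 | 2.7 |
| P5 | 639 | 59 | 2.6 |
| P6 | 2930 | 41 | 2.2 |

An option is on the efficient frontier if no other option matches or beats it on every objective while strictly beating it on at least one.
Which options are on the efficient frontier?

P3, P4, P5, P6

P1: dominated by P3 (price 1233≤2435, RAM 50≥35, weight 2.5≤2.6).
P2: dominated by P3 (price 1233≤2697, RAM 50≥39, weight 2.5≤2.5).
P3: not dominated.
P4: not dominated (best RAM).
P5: not dominated (best price).
P6: not dominated (best weight).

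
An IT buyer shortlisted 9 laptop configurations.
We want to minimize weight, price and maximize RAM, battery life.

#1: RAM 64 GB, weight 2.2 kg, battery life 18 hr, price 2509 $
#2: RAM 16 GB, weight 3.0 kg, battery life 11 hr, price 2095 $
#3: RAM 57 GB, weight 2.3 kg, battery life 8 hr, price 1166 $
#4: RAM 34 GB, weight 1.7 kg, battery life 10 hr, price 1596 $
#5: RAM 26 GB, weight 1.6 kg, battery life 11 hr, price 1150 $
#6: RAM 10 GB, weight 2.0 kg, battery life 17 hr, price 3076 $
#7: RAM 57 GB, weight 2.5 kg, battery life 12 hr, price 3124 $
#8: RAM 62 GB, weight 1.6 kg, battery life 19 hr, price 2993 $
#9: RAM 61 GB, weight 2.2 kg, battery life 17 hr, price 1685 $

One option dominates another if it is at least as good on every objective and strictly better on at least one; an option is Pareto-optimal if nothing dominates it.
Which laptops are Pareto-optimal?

#1, #3, #4, #5, #8, #9

#1: not dominated (best RAM).
#2: dominated by #5 (RAM 26≥16, weight 1.6≤3.0, battery life 11≥11, price 1150≤2095).
#3: not dominated.
#4: not dominated.
#5: not dominated (best price).
#6: dominated by #8 (RAM 62≥10, weight 1.6≤2.0, battery life 19≥17, price 2993≤3076).
#7: dominated by #1 (RAM 64≥57, weight 2.2≤2.5, battery life 18≥12, price 2509≤3124).
#8: not dominated (best battery life).
#9: not dominated.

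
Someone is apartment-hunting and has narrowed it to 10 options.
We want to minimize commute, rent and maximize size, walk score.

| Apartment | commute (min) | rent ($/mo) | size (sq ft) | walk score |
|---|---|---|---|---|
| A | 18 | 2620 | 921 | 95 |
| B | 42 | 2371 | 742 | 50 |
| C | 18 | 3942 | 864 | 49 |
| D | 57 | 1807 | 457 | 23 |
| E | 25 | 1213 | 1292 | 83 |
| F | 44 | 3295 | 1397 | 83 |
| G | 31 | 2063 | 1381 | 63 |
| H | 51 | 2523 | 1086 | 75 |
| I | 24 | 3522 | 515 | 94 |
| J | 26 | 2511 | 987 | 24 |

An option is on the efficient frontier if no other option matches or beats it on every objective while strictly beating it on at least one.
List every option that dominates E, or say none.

A: worse on rent (2620 vs 1213).
B: worse on commute (42 vs 25).
C: worse on rent (3942 vs 1213).
D: worse on commute (57 vs 25).
F: worse on commute (44 vs 25).
G: worse on commute (31 vs 25).
H: worse on commute (51 vs 25).
I: worse on rent (3522 vs 1213).
J: worse on commute (26 vs 25).
No option dominates E.

none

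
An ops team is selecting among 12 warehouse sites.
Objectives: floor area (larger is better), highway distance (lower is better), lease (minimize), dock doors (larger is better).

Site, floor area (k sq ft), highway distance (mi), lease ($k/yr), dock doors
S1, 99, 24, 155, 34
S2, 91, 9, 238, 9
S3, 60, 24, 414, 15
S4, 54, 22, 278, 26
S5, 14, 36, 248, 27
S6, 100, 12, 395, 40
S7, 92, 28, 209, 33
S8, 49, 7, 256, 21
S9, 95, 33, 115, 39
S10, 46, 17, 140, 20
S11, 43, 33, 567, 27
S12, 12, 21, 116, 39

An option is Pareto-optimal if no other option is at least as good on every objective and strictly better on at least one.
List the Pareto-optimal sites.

S1, S2, S4, S6, S8, S9, S10, S12

S1: not dominated.
S2: not dominated.
S3: dominated by S1 (floor area 99≥60, highway distance 24≤24, lease 155≤414, dock doors 34≥15).
S4: not dominated.
S5: dominated by S1 (floor area 99≥14, highway distance 24≤36, lease 155≤248, dock doors 34≥27).
S6: not dominated (best floor area).
S7: dominated by S1 (floor area 99≥92, highway distance 24≤28, lease 155≤209, dock doors 34≥33).
S8: not dominated (best highway distance).
S9: not dominated (best lease).
S10: not dominated.
S11: dominated by S1 (floor area 99≥43, highway distance 24≤33, lease 155≤567, dock doors 34≥27).
S12: not dominated.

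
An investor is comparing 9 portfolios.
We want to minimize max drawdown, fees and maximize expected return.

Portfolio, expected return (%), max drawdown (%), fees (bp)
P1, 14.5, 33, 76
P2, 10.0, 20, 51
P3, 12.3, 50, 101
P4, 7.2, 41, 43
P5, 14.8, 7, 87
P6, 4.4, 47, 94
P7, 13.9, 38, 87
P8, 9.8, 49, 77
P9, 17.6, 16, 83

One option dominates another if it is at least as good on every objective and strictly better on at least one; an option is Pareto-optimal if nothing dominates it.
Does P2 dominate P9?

No

P2 vs P9: P2 is worse on expected return (10.0 vs 17.6), so it does not dominate P9.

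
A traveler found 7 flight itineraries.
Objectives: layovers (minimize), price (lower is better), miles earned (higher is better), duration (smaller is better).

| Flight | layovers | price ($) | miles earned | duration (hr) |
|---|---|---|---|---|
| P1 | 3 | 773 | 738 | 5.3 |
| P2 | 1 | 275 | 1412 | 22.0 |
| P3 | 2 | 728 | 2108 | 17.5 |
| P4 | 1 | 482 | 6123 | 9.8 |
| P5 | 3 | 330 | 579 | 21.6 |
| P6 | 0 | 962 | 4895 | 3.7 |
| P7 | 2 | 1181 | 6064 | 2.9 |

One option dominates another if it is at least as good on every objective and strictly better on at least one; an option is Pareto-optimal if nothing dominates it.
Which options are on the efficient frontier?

P1: not dominated.
P2: not dominated (best price).
P3: dominated by P4 (layovers 1≤2, price 482≤728, miles earned 6123≥2108, duration 9.8≤17.5).
P4: not dominated (best miles earned).
P5: not dominated.
P6: not dominated (best layovers).
P7: not dominated (best duration).

P1, P2, P4, P5, P6, P7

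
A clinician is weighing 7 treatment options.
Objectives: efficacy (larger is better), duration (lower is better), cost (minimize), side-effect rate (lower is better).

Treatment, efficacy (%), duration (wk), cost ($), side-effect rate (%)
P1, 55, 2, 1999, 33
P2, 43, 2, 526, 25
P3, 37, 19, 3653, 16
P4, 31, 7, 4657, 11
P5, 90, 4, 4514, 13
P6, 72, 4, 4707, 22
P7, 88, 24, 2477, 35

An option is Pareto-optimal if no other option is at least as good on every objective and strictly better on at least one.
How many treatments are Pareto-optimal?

P1: not dominated.
P2: not dominated (best cost).
P3: not dominated.
P4: not dominated (best side-effect rate).
P5: not dominated (best efficacy).
P6: dominated by P5 (efficacy 90≥72, duration 4≤4, cost 4514≤4707, side-effect rate 13≤22).
P7: not dominated.
Pareto-optimal: P1, P2, P3, P4, P5, P7 → 6.

6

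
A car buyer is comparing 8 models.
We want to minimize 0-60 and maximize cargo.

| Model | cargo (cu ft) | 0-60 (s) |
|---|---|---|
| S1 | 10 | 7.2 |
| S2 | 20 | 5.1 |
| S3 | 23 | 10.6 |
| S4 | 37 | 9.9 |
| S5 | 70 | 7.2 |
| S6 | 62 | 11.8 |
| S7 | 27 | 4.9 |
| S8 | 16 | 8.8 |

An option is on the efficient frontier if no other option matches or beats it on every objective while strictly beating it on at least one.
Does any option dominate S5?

No

S1: worse on cargo (10 vs 70).
S2: worse on cargo (20 vs 70).
S3: worse on cargo (23 vs 70).
S4: worse on cargo (37 vs 70).
S6: worse on cargo (62 vs 70).
S7: worse on cargo (27 vs 70).
S8: worse on cargo (16 vs 70).
No option is at least as good as S5 on every objective and strictly better on one.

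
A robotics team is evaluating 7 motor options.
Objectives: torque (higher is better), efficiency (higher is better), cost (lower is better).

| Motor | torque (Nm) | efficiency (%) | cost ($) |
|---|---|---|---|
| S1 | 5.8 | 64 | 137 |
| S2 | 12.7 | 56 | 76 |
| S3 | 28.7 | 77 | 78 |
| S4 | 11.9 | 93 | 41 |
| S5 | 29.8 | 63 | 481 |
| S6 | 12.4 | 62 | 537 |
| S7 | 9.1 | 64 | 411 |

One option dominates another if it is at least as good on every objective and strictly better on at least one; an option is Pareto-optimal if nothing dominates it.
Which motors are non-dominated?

S2, S3, S4, S5

S1: dominated by S3 (torque 28.7≥5.8, efficiency 77≥64, cost 78≤137).
S2: not dominated.
S3: not dominated.
S4: not dominated (best efficiency).
S5: not dominated (best torque).
S6: dominated by S3 (torque 28.7≥12.4, efficiency 77≥62, cost 78≤537).
S7: dominated by S3 (torque 28.7≥9.1, efficiency 77≥64, cost 78≤411).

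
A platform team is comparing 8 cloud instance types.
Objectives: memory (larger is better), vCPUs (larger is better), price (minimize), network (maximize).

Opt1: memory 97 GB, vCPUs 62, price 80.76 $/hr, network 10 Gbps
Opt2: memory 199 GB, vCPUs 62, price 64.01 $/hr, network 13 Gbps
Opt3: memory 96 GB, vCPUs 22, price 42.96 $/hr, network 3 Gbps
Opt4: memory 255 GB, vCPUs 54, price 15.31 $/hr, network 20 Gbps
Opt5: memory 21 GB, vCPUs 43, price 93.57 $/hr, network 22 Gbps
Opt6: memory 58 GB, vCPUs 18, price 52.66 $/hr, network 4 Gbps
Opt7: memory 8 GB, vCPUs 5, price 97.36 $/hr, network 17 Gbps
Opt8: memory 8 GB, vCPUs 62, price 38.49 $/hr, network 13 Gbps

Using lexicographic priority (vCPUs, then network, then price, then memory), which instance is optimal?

First maximize vCPUs: best is 62, kept {Opt1, Opt2, Opt8}.
Then maximize network: best is 13, kept {Opt2, Opt8}.
Then minimize price: best is 38.49, kept {Opt8}.

Opt8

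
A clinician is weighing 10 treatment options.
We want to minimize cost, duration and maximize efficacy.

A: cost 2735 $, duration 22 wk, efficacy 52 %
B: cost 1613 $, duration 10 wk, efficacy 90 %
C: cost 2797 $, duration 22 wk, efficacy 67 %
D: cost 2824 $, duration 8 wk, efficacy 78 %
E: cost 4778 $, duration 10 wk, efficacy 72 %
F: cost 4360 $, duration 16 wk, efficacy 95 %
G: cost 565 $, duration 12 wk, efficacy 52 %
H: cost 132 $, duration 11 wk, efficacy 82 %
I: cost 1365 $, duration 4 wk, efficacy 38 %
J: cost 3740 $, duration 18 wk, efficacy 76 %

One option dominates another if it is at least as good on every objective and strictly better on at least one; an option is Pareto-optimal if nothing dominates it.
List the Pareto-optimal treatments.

A: dominated by B (cost 1613≤2735, duration 10≤22, efficacy 90≥52).
B: not dominated.
C: dominated by B (cost 1613≤2797, duration 10≤22, efficacy 90≥67).
D: not dominated.
E: dominated by B (cost 1613≤4778, duration 10≤10, efficacy 90≥72).
F: not dominated (best efficacy).
G: dominated by H (cost 132≤565, duration 11≤12, efficacy 82≥52).
H: not dominated (best cost).
I: not dominated (best duration).
J: dominated by B (cost 1613≤3740, duration 10≤18, efficacy 90≥76).

B, D, F, H, I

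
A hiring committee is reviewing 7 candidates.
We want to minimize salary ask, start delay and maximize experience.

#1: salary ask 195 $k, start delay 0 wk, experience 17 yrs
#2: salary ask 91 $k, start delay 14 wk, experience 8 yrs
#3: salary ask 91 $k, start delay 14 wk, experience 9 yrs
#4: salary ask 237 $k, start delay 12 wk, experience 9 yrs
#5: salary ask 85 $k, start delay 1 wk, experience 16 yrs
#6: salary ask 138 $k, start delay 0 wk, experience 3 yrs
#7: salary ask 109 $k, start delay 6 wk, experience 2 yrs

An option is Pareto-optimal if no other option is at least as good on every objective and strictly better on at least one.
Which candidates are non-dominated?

#1, #5, #6

#1: not dominated (best experience).
#2: dominated by #3 (salary ask 91≤91, start delay 14≤14, experience 9≥8).
#3: dominated by #5 (salary ask 85≤91, start delay 1≤14, experience 16≥9).
#4: dominated by #1 (salary ask 195≤237, start delay 0≤12, experience 17≥9).
#5: not dominated (best salary ask).
#6: not dominated.
#7: dominated by #5 (salary ask 85≤109, start delay 1≤6, experience 16≥2).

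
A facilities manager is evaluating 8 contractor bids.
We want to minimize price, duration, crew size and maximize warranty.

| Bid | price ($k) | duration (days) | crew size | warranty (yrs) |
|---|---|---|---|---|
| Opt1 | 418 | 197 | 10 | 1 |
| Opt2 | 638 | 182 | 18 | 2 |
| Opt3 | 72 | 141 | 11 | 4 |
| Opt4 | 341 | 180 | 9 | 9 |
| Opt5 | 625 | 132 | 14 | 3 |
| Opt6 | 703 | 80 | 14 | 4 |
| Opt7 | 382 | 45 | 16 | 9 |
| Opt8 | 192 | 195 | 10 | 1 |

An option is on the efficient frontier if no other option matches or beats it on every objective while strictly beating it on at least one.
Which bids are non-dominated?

Opt3, Opt4, Opt5, Opt6, Opt7, Opt8

Opt1: dominated by Opt4 (price 341≤418, duration 180≤197, crew size 9≤10, warranty 9≥1).
Opt2: dominated by Opt3 (price 72≤638, duration 141≤182, crew size 11≤18, warranty 4≥2).
Opt3: not dominated (best price).
Opt4: not dominated (best crew size).
Opt5: not dominated.
Opt6: not dominated.
Opt7: not dominated (best duration).
Opt8: not dominated.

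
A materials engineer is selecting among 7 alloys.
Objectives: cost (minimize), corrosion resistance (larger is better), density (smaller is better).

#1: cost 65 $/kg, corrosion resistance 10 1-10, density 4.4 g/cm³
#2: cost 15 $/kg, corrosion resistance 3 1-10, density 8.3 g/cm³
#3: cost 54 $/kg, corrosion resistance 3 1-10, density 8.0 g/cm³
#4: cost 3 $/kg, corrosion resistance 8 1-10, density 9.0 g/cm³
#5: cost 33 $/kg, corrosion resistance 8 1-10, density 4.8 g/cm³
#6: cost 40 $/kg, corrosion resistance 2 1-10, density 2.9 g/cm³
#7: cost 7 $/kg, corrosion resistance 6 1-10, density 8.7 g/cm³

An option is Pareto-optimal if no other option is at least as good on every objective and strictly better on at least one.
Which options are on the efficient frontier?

#1, #2, #4, #5, #6, #7

#1: not dominated (best corrosion resistance).
#2: not dominated.
#3: dominated by #5 (cost 33≤54, corrosion resistance 8≥3, density 4.8≤8.0).
#4: not dominated (best cost).
#5: not dominated.
#6: not dominated (best density).
#7: not dominated.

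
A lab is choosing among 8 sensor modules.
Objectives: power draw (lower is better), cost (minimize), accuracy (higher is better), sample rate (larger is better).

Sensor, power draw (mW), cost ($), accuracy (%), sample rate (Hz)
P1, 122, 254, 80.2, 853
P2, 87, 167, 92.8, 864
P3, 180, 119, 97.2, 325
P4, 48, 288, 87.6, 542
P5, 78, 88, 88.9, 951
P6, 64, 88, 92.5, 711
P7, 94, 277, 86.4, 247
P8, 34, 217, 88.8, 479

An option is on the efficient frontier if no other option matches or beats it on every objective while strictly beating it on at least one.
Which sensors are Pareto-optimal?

P2, P3, P4, P5, P6, P8

P1: dominated by P2 (power draw 87≤122, cost 167≤254, accuracy 92.8≥80.2, sample rate 864≥853).
P2: not dominated.
P3: not dominated (best accuracy).
P4: not dominated.
P5: not dominated (best sample rate).
P6: not dominated.
P7: dominated by P2 (power draw 87≤94, cost 167≤277, accuracy 92.8≥86.4, sample rate 864≥247).
P8: not dominated (best power draw).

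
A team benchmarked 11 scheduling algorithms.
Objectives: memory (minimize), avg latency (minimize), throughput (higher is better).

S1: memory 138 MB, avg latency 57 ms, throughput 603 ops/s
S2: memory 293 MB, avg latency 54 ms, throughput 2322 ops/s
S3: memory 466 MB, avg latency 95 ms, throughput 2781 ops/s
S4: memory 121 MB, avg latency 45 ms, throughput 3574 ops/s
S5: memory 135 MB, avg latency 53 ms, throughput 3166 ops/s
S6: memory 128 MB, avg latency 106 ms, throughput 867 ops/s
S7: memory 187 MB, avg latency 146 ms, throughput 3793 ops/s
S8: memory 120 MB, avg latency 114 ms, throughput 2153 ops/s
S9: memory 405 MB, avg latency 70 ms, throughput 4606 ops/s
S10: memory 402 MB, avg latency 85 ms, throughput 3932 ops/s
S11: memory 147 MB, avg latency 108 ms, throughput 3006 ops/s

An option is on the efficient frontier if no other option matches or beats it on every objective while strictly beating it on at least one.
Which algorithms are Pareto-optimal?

S4, S7, S8, S9, S10

S1: dominated by S4 (memory 121≤138, avg latency 45≤57, throughput 3574≥603).
S2: dominated by S4 (memory 121≤293, avg latency 45≤54, throughput 3574≥2322).
S3: dominated by S4 (memory 121≤466, avg latency 45≤95, throughput 3574≥2781).
S4: not dominated (best avg latency).
S5: dominated by S4 (memory 121≤135, avg latency 45≤53, throughput 3574≥3166).
S6: dominated by S4 (memory 121≤128, avg latency 45≤106, throughput 3574≥867).
S7: not dominated.
S8: not dominated (best memory).
S9: not dominated (best throughput).
S10: not dominated.
S11: dominated by S4 (memory 121≤147, avg latency 45≤108, throughput 3574≥3006).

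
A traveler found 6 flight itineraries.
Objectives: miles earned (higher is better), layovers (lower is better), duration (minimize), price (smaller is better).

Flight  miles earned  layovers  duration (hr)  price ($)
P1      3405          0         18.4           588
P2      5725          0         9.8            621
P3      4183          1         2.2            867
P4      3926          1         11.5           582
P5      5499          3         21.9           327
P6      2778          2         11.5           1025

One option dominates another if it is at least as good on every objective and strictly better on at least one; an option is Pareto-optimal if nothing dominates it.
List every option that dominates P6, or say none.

P2: miles earned 5725≥2778, layovers 0≤2, duration 9.8≤11.5, price 621≤1025 — dominates P6.
P3: miles earned 4183≥2778, layovers 1≤2, duration 2.2≤11.5, price 867≤1025 — dominates P6.
P4: miles earned 3926≥2778, layovers 1≤2, duration 11.5≤11.5, price 582≤1025 — dominates P6.
Others (P1, P5) are each worse than P6 on at least one objective.

P2, P3, P4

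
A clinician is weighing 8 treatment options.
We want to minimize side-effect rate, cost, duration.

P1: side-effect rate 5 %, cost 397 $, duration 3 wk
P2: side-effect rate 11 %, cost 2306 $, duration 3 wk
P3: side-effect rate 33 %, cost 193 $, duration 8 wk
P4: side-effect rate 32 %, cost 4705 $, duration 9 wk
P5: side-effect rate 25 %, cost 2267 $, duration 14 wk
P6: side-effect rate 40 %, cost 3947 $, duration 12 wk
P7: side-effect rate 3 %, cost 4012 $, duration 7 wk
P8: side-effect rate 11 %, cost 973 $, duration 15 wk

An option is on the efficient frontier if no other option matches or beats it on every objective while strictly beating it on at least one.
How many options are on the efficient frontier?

3

P1: not dominated.
P2: dominated by P1 (side-effect rate 5≤11, cost 397≤2306, duration 3≤3).
P3: not dominated (best cost).
P4: dominated by P1 (side-effect rate 5≤32, cost 397≤4705, duration 3≤9).
P5: dominated by P1 (side-effect rate 5≤25, cost 397≤2267, duration 3≤14).
P6: dominated by P1 (side-effect rate 5≤40, cost 397≤3947, duration 3≤12).
P7: not dominated (best side-effect rate).
P8: dominated by P1 (side-effect rate 5≤11, cost 397≤973, duration 3≤15).
Pareto-optimal: P1, P3, P7 → 3.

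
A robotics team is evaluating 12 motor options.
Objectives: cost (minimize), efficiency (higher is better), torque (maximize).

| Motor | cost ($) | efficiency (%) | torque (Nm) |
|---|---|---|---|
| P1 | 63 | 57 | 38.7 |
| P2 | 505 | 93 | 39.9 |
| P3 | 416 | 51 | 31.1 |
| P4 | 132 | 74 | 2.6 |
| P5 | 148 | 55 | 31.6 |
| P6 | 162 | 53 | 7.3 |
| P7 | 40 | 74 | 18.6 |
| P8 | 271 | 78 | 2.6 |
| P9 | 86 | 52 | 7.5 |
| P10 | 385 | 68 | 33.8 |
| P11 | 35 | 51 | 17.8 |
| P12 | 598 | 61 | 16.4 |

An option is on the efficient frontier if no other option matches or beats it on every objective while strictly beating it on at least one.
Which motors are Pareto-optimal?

P1, P2, P7, P8, P10, P11

P1: not dominated.
P2: not dominated (best efficiency).
P3: dominated by P1 (cost 63≤416, efficiency 57≥51, torque 38.7≥31.1).
P4: dominated by P7 (cost 40≤132, efficiency 74≥74, torque 18.6≥2.6).
P5: dominated by P1 (cost 63≤148, efficiency 57≥55, torque 38.7≥31.6).
P6: dominated by P1 (cost 63≤162, efficiency 57≥53, torque 38.7≥7.3).
P7: not dominated.
P8: not dominated.
P9: dominated by P1 (cost 63≤86, efficiency 57≥52, torque 38.7≥7.5).
P10: not dominated.
P11: not dominated (best cost).
P12: dominated by P2 (cost 505≤598, efficiency 93≥61, torque 39.9≥16.4).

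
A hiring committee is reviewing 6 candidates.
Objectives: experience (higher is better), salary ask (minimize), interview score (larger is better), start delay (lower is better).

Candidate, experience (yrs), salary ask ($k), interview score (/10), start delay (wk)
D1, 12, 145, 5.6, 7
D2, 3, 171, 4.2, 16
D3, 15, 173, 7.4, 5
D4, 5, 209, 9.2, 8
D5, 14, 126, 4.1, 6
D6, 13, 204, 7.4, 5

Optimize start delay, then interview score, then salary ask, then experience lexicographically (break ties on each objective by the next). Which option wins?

First minimize start delay: best is 5, kept {D3, D6}.
Then maximize interview score: best is 7.4, kept {D3, D6}.
Then minimize salary ask: best is 173, kept {D3}.

D3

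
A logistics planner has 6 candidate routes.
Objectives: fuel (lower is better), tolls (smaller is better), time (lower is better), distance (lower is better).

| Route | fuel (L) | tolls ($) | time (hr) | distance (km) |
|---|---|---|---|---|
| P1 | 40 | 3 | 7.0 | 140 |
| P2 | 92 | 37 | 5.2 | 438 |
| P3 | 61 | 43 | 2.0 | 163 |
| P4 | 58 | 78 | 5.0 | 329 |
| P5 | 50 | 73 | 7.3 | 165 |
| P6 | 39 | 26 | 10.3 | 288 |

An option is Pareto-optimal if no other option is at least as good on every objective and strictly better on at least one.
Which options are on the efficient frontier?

P1, P2, P3, P4, P6

P1: not dominated (best tolls).
P2: not dominated.
P3: not dominated (best time).
P4: not dominated.
P5: dominated by P1 (fuel 40≤50, tolls 3≤73, time 7.0≤7.3, distance 140≤165).
P6: not dominated (best fuel).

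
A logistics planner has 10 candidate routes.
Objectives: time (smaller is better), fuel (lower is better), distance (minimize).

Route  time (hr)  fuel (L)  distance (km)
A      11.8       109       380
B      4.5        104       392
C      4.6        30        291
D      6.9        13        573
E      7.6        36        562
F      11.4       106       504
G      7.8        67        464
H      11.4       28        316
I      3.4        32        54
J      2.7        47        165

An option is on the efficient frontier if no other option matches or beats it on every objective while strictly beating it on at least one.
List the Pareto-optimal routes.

C, D, H, I, J

A: dominated by C (time 4.6≤11.8, fuel 30≤109, distance 291≤380).
B: dominated by I (time 3.4≤4.5, fuel 32≤104, distance 54≤392).
C: not dominated.
D: not dominated (best fuel).
E: dominated by C (time 4.6≤7.6, fuel 30≤36, distance 291≤562).
F: dominated by B (time 4.5≤11.4, fuel 104≤106, distance 392≤504).
G: dominated by C (time 4.6≤7.8, fuel 30≤67, distance 291≤464).
H: not dominated.
I: not dominated (best distance).
J: not dominated (best time).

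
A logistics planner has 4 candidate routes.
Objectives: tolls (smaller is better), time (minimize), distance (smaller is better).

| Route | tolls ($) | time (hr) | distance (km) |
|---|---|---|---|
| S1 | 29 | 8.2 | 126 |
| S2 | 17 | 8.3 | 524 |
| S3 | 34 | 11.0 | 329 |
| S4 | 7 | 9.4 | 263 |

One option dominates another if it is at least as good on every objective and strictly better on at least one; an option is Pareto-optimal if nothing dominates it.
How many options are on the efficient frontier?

S1: not dominated (best time).
S2: not dominated.
S3: dominated by S1 (tolls 29≤34, time 8.2≤11.0, distance 126≤329).
S4: not dominated (best tolls).
Pareto-optimal: S1, S2, S4 → 3.

3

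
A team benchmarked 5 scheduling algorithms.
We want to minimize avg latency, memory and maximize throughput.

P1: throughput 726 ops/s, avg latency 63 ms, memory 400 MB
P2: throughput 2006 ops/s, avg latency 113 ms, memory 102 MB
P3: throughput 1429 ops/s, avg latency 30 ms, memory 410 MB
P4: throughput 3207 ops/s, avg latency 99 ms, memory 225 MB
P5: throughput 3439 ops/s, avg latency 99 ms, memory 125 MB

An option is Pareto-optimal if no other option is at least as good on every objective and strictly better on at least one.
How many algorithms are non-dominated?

P1: not dominated.
P2: not dominated (best memory).
P3: not dominated (best avg latency).
P4: dominated by P5 (throughput 3439≥3207, avg latency 99≤99, memory 125≤225).
P5: not dominated (best throughput).
Pareto-optimal: P1, P2, P3, P5 → 4.

4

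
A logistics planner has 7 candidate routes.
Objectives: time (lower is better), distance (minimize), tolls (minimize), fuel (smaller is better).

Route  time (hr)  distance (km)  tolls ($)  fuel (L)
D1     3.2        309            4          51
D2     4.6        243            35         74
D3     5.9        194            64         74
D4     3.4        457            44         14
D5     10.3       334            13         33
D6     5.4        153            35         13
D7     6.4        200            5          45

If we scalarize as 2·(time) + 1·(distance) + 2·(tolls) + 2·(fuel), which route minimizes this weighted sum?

D1: 2·3.2 + 1·309 + 2·4 + 2·51 = 425.4
D2: 2·4.6 + 1·243 + 2·35 + 2·74 = 470.2
D3: 2·5.9 + 1·194 + 2·64 + 2·74 = 481.8
D4: 2·3.4 + 1·457 + 2·44 + 2·14 = 579.8
D5: 2·10.3 + 1·334 + 2·13 + 2·33 = 446.6
D6: 2·5.4 + 1·153 + 2·35 + 2·13 = 259.8
D7: 2·6.4 + 1·200 + 2·5 + 2·45 = 312.8
Lowest: D6 at 259.8.

D6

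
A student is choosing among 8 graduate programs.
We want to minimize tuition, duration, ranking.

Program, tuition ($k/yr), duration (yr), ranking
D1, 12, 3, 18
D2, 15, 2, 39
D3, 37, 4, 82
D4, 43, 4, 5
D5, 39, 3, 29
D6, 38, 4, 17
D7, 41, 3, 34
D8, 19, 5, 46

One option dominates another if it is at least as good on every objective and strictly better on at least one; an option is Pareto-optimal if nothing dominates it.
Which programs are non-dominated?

D1, D2, D4, D6

D1: not dominated (best tuition).
D2: not dominated (best duration).
D3: dominated by D1 (tuition 12≤37, duration 3≤4, ranking 18≤82).
D4: not dominated (best ranking).
D5: dominated by D1 (tuition 12≤39, duration 3≤3, ranking 18≤29).
D6: not dominated.
D7: dominated by D1 (tuition 12≤41, duration 3≤3, ranking 18≤34).
D8: dominated by D1 (tuition 12≤19, duration 3≤5, ranking 18≤46).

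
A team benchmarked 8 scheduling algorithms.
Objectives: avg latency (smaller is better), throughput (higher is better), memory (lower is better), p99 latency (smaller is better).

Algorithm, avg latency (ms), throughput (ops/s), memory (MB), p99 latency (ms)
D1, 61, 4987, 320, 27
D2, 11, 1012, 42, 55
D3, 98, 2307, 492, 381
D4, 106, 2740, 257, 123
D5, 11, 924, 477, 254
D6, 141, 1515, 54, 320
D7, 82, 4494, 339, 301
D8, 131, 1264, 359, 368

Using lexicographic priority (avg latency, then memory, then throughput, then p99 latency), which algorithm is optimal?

D2

First minimize avg latency: best is 11, kept {D2, D5}.
Then minimize memory: best is 42, kept {D2}.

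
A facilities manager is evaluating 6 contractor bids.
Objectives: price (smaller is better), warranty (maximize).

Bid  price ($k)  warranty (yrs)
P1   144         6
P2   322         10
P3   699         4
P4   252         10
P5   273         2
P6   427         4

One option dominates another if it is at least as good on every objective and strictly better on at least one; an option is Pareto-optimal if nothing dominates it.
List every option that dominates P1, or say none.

P2: worse on price (322 vs 144).
P3: worse on price (699 vs 144).
P4: worse on price (252 vs 144).
P5: worse on price (273 vs 144).
P6: worse on price (427 vs 144).
No option dominates P1.

none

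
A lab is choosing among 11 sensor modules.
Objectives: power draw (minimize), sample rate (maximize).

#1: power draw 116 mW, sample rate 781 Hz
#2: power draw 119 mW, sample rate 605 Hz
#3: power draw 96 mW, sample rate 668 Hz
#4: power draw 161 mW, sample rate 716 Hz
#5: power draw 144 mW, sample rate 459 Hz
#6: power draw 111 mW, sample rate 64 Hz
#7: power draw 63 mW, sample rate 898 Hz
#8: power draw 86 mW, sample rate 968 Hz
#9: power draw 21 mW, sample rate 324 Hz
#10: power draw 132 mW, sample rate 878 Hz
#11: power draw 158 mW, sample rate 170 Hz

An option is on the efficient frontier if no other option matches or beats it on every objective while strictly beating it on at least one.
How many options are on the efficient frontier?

3

#1: dominated by #7 (power draw 63≤116, sample rate 898≥781).
#2: dominated by #1 (power draw 116≤119, sample rate 781≥605).
#3: dominated by #7 (power draw 63≤96, sample rate 898≥668).
#4: dominated by #1 (power draw 116≤161, sample rate 781≥716).
#5: dominated by #1 (power draw 116≤144, sample rate 781≥459).
#6: dominated by #3 (power draw 96≤111, sample rate 668≥64).
#7: not dominated.
#8: not dominated (best sample rate).
#9: not dominated (best power draw).
#10: dominated by #7 (power draw 63≤132, sample rate 898≥878).
#11: dominated by #1 (power draw 116≤158, sample rate 781≥170).
Pareto-optimal: #7, #8, #9 → 3.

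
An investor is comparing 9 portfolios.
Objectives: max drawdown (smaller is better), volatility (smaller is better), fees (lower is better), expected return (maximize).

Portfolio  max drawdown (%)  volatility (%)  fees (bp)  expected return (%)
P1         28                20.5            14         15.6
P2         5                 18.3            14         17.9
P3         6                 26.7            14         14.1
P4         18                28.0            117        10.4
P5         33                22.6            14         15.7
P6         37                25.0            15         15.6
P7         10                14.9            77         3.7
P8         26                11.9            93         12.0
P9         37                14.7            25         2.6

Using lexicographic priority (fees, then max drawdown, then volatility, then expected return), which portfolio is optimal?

P2

First minimize fees: best is 14, kept {P1, P2, P3, P5}.
Then minimize max drawdown: best is 5, kept {P2}.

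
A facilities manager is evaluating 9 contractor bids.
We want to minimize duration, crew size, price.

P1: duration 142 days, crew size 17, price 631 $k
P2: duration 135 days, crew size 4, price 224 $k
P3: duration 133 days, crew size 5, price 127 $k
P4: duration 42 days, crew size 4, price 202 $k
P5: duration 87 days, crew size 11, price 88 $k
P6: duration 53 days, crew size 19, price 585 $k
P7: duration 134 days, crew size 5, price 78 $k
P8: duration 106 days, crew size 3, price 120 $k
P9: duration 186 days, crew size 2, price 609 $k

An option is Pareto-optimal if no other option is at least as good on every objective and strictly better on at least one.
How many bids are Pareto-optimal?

5

P1: dominated by P2 (duration 135≤142, crew size 4≤17, price 224≤631).
P2: dominated by P4 (duration 42≤135, crew size 4≤4, price 202≤224).
P3: dominated by P8 (duration 106≤133, crew size 3≤5, price 120≤127).
P4: not dominated (best duration).
P5: not dominated.
P6: dominated by P4 (duration 42≤53, crew size 4≤19, price 202≤585).
P7: not dominated (best price).
P8: not dominated.
P9: not dominated (best crew size).
Pareto-optimal: P4, P5, P7, P8, P9 → 5.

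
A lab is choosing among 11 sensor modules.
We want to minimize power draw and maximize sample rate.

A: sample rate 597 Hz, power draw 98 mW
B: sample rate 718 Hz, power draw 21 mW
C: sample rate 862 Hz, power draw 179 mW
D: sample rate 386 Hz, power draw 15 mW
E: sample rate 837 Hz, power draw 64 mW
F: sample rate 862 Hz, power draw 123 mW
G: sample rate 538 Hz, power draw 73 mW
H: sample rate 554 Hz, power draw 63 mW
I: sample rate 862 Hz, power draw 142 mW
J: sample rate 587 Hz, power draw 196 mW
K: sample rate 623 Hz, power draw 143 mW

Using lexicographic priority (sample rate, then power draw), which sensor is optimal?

First maximize sample rate: best is 862, kept {C, F, I}.
Then minimize power draw: best is 123, kept {F}.

F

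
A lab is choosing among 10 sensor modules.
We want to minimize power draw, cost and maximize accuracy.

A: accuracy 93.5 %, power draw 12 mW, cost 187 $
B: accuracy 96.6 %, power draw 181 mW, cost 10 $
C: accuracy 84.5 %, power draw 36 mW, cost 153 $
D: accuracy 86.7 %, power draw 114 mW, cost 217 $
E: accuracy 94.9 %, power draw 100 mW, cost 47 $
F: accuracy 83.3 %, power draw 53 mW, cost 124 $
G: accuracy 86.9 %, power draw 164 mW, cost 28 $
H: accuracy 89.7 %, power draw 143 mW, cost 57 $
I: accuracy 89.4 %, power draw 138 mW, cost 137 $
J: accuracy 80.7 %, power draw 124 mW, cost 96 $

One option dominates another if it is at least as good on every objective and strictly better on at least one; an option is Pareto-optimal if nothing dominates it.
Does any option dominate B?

No

A: worse on accuracy (93.5 vs 96.6).
C: worse on accuracy (84.5 vs 96.6).
D: worse on accuracy (86.7 vs 96.6).
E: worse on accuracy (94.9 vs 96.6).
F: worse on accuracy (83.3 vs 96.6).
G: worse on accuracy (86.9 vs 96.6).
H: worse on accuracy (89.7 vs 96.6).
I: worse on accuracy (89.4 vs 96.6).
J: worse on accuracy (80.7 vs 96.6).
No option is at least as good as B on every objective and strictly better on one.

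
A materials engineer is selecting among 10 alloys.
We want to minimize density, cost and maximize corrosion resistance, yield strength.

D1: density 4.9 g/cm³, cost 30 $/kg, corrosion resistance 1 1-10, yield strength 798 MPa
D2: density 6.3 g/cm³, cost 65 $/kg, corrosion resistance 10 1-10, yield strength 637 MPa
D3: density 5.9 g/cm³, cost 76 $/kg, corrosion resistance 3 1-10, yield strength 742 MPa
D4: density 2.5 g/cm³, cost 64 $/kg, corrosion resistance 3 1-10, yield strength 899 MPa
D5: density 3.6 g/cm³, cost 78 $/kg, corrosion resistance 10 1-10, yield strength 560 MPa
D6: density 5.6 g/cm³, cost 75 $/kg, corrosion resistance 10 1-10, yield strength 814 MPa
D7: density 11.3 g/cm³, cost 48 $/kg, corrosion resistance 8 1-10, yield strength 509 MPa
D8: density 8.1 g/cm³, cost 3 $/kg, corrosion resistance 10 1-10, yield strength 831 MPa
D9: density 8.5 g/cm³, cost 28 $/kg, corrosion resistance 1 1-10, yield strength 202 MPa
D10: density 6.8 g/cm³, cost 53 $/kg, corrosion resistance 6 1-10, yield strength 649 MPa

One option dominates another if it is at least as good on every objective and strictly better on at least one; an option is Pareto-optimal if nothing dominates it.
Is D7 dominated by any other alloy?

D8 vs D7: density 8.1≤11.3, cost 3≤48, corrosion resistance 10≥8, yield strength 831≥509 — D8 is at least as good on every objective and strictly better on at least one, so D8 dominates D7.

Yes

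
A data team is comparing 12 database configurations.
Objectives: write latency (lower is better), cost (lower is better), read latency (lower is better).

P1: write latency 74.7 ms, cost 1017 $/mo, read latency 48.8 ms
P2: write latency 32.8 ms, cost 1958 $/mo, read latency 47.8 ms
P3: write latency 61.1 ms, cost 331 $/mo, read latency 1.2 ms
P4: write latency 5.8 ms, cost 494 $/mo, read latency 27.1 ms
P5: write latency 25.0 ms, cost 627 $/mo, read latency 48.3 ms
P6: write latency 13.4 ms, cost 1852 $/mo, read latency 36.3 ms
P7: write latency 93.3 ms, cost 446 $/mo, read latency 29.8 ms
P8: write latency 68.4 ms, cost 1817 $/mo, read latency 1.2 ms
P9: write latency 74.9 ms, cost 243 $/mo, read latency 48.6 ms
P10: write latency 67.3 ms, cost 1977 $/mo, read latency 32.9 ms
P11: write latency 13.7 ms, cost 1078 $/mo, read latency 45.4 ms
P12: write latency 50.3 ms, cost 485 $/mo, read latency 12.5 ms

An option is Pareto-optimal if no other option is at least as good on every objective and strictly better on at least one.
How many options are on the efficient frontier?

P1: dominated by P3 (write latency 61.1≤74.7, cost 331≤1017, read latency 1.2≤48.8).
P2: dominated by P4 (write latency 5.8≤32.8, cost 494≤1958, read latency 27.1≤47.8).
P3: not dominated.
P4: not dominated (best write latency).
P5: dominated by P4 (write latency 5.8≤25.0, cost 494≤627, read latency 27.1≤48.3).
P6: dominated by P4 (write latency 5.8≤13.4, cost 494≤1852, read latency 27.1≤36.3).
P7: dominated by P3 (write latency 61.1≤93.3, cost 331≤446, read latency 1.2≤29.8).
P8: dominated by P3 (write latency 61.1≤68.4, cost 331≤1817, read latency 1.2≤1.2).
P9: not dominated (best cost).
P10: dominated by P3 (write latency 61.1≤67.3, cost 331≤1977, read latency 1.2≤32.9).
P11: dominated by P4 (write latency 5.8≤13.7, cost 494≤1078, read latency 27.1≤45.4).
P12: not dominated.
Pareto-optimal: P3, P4, P9, P12 → 4.

4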